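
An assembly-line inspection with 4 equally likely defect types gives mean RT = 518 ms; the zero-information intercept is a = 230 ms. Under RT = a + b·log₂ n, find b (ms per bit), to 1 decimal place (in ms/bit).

4 alternatives carry log₂ 4 = 2 bits; the choice cost is 518 − 230 = 288 ms, so b = 288/2 = 144.000 ms/bit.

144.0 ms/bit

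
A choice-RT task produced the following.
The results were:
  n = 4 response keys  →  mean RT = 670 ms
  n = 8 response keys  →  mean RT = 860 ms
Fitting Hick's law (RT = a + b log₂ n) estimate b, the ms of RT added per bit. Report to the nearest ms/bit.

Slope: b = (860 − 670) / (log₂ 8 − log₂ 4) = 190/1.0000 = 190 ms/bit.

190 ms/bit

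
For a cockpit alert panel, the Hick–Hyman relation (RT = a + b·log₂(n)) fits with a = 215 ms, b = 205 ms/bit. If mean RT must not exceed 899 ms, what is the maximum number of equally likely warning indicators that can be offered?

Information budget: (899 − 215)/205 = 3.3366 bits, so n ≤ 2^3.3366 = 10.102 → at most 10.

10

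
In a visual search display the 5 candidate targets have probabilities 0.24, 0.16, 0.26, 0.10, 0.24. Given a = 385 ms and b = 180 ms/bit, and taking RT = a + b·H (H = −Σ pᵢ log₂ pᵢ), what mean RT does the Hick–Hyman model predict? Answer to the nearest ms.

H = 0.24·log₂(1/0.24) + 0.16·log₂(1/0.16) + 0.26·log₂(1/0.26) + 0.10·log₂(1/0.10) + 0.24·log₂(1/0.24) = 2.2488 bits.
RT = 385 + 180 × 2.2488 = 789.78 ms.

790 ms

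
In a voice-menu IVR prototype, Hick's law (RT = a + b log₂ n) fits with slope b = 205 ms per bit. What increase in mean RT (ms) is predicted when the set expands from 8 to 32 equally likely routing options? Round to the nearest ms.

410 ms

The intercept a cancels: ΔRT = b·(log₂ n₂ − log₂ n₁) = b·log₂(n₂/n₁).
log₂(32) − log₂(8) = log₂(32/8) = log₂(4) = 2.
ΔRT = 205 × 2.0000 = 410.000 ms.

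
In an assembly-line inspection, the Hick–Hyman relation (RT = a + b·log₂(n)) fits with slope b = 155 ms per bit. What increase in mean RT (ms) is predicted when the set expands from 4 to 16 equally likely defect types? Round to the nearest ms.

310 ms

Only the slope matters, since a is common to both: ΔRT = b·log₂(n₂/n₁).
log₂(16) − log₂(4) = log₂(16/4) = log₂(4) = 2.
ΔRT = 155 × 2.0000 = 310.000 ms.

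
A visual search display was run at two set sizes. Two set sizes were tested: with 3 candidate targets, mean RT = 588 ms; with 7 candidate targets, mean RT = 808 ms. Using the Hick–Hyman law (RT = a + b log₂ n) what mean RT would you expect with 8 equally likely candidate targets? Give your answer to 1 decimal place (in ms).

842.7 ms

RT is linear in log₂ n, so two points fix the line:
  b = (808 − 588) / (log₂ 7 − log₂ 3) = 220 / (2.8074 − 1.5850) = 179.975 ms/bit
  a = 588 − 179.975 × 1.5850 = 302.746 ms
Then RT(8) = 302.746 + 179.975 × log₂ 8 = 302.746 + 179.975 × 3 ≈ 842.671 ms.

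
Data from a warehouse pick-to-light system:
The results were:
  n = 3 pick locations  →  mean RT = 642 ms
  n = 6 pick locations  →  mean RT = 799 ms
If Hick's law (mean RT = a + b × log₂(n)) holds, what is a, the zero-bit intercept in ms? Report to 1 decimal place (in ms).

393.2 ms

Slope: b = (799 − 642) / (log₂ 6 − log₂ 3) = 157/1.0000 = 157.000 ms/bit.
a = RT₁ − b·log₂ n₁ = 642 − 157.000 × 1.5850 = 393.161 ms.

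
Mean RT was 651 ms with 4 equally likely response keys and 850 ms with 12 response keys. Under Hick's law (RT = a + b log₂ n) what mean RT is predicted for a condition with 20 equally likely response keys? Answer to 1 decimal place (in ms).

942.5 ms

With log₂ n on the abscissa the relation is linear; from the two conditions:
  b = (850 − 651) / (log₂ 12 − log₂ 4) = 199 / (3.5850 − 2) = 125.555 ms/bit
  a = 651 − 125.555 × 2 = 399.890 ms
Then RT(20) = 399.890 + 125.555 × log₂ 20 = 399.890 + 125.555 × 4.3219 ≈ 942.530 ms.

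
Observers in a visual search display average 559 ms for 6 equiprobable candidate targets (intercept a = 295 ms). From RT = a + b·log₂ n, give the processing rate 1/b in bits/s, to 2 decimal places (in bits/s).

9.79 bits/s

b = (559 − 295)/log₂ 6 = 264/2.5850 = 102.129 ms per bit = 0.10213 s/bit; the reciprocal is 9.792 bits/s.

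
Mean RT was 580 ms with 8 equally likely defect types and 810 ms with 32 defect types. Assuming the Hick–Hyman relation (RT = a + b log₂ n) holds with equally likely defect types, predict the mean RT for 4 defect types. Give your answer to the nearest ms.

465 ms

With log₂ n on the abscissa the relation is linear; from the two conditions:
  b = (810 − 580) / (log₂ 32 − log₂ 8) = 230 / (5 − 3) = 115 ms/bit
  a = 580 − 115 × 3 = 235 ms
Then RT(4) = 235 + 115 × log₂ 4 = 235 + 115 × 2 ≈ 465.000 ms.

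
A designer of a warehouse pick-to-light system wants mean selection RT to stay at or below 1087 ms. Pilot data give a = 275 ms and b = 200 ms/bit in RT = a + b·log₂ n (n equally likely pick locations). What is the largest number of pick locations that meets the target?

16

Information budget: (1087 − 275)/200 = 4.0600 bits, so n ≤ 2^4.0600 = 16.679 → at most 16.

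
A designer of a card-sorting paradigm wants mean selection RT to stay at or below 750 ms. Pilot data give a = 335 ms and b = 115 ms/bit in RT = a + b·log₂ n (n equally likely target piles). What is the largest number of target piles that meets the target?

Information budget: (750 − 335)/115 = 3.6087 bits, so n ≤ 2^3.6087 = 12.199 → at most 12.

12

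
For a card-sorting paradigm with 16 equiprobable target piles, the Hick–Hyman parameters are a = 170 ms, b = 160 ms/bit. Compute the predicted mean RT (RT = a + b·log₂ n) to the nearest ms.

log₂(16) = 4 bits, so RT = 170 + 160 × 4 ≈ 810.000 ms.

810 ms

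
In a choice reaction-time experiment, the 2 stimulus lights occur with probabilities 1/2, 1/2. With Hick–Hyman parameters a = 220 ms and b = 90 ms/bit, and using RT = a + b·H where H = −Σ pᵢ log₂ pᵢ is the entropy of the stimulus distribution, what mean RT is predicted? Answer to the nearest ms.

Each term −pᵢ log₂ pᵢ: 0.5·1 + 0.5·1; summed, H = 1.000 bits.
Mean RT = a + bH = 220 + 90·1.000 = 310.00 ms.

310 ms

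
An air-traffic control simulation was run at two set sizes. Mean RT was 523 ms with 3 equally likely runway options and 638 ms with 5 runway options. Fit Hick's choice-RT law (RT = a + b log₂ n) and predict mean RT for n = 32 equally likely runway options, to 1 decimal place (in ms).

1055.9 ms

Fit slope and intercept:
  b = (638 − 523) / (log₂ 5 − log₂ 3) = 115 / (2.3219 − 1.5850) = 156.045 ms/bit
  a = 523 − 156.045 × 1.5850 = 275.674 ms
Then RT(32) = 275.674 + 156.045 × log₂ 32 = 275.674 + 156.045 × 5 ≈ 1055.900 ms.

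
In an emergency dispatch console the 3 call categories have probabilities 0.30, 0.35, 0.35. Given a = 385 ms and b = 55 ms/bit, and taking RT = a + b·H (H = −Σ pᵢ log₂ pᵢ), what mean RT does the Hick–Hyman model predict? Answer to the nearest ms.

H = 0.30·log₂(1/0.30) + 0.35·log₂(1/0.35) + 0.35·log₂(1/0.35) = 1.5813 bits.
RT = 385 + 55 × 1.5813 = 471.97 ms.

472 ms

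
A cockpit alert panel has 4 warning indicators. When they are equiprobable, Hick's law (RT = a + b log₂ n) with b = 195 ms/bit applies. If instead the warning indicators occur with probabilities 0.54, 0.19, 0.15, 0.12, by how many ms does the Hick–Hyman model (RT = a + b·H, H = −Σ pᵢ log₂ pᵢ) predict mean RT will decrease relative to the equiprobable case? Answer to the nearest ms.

Equiprobable entropy H₀ = log₂ 4 = 2.0000 bits.
Skewed entropy H = −Σ pᵢ log₂ pᵢ = 1.7129 bits.
ΔRT = b·(H₀ − H) = 195 × 0.2871 = 55.99 ms.

56 ms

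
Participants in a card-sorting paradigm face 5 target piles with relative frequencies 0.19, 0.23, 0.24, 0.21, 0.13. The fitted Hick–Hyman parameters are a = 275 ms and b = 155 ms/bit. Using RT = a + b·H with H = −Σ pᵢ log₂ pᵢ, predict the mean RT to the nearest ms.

630 ms

H = 0.19·log₂(1/0.19) + 0.23·log₂(1/0.23) + 0.24·log₂(1/0.24) + 0.21·log₂(1/0.21) + 0.13·log₂(1/0.13) = 2.2925 bits.
RT = 275 + 155 × 2.2925 = 630.34 ms.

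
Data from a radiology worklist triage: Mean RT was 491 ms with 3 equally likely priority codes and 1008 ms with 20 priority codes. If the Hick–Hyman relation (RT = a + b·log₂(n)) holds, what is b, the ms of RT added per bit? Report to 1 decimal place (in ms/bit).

b = (RT₂ − RT₁)/(log₂ n₂ − log₂ n₁) = (1008 − 491)/(4.3219 − 1.5850) = 188.895 ms/bit.

188.9 ms/bit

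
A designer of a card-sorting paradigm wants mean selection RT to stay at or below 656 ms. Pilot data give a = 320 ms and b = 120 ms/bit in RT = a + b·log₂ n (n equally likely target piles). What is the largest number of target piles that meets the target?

6

Information budget: (656 − 320)/120 = 2.8000 bits, so n ≤ 2^2.8000 = 6.964 → at most 6.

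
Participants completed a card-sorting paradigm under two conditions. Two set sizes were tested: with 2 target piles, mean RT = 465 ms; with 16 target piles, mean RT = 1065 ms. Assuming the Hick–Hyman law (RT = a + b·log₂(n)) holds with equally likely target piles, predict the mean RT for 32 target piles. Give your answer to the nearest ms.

1265 ms

With log₂ n on the abscissa the relation is linear; from the two conditions:
  b = (1065 − 465) / (log₂ 16 − log₂ 2) = 600 / (4 − 1) = 200 ms/bit
  a = 465 − 200 × 1 = 265 ms
Then RT(32) = 265 + 200 × log₂ 32 = 265 + 200 × 5 ≈ 1265.000 ms.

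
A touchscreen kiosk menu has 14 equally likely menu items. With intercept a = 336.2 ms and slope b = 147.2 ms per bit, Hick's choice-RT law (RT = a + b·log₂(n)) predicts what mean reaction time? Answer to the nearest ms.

897 ms

log₂(14) = 3.8074 bits, so RT = 336.2 + 147.2 × 3.8074 ≈ 896.643 ms.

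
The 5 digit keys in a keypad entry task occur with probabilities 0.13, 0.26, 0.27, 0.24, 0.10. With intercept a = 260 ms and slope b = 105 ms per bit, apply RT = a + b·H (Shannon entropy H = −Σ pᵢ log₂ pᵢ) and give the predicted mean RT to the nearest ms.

494 ms

H = 0.13·log₂(1/0.13) + 0.26·log₂(1/0.26) + 0.27·log₂(1/0.27) + 0.24·log₂(1/0.24) + 0.10·log₂(1/0.10) = 2.2243 bits.
RT = 260 + 105 × 2.2243 = 493.55 ms.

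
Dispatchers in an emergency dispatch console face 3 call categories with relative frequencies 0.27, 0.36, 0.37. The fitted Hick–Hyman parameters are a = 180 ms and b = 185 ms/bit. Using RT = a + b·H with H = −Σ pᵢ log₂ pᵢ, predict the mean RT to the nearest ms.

471 ms

Entropy contributions −pᵢ log₂ pᵢ: 0.5100, 0.5306, 0.5307; sum H = 1.5714 bits.
RT = a + bH = 180 + 185·1.5714 = 470.70 ms.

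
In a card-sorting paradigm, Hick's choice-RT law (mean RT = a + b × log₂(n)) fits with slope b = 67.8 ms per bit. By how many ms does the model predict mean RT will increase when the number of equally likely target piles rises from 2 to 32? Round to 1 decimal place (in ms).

271.2 ms

The intercept a cancels: ΔRT = b·(log₂ n₂ − log₂ n₁) = b·log₂(n₂/n₁).
log₂(32) − log₂(2) = log₂(32/2) = log₂(16) = 4.
ΔRT = 67.8 × 4.0000 = 271.200 ms.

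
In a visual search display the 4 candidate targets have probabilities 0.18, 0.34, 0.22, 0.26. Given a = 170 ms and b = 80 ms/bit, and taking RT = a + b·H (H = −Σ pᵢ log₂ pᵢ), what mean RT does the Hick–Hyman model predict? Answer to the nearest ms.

H = 0.18·log₂(1/0.18) + 0.34·log₂(1/0.34) + 0.22·log₂(1/0.22) + 0.26·log₂(1/0.26) = 1.9603 bits.
RT = 170 + 80 × 1.9603 = 326.83 ms.

327 ms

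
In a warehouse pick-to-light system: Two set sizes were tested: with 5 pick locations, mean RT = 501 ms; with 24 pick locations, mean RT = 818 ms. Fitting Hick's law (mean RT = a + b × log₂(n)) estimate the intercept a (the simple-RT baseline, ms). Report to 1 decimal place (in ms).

Slope: b = (818 − 501) / (log₂ 24 − log₂ 5) = 317/2.2630 = 140.077 ms/bit.
a = RT₁ − b·log₂ n₁ = 501 − 140.077 × 2.3219 = 175.750 ms.

175.8 ms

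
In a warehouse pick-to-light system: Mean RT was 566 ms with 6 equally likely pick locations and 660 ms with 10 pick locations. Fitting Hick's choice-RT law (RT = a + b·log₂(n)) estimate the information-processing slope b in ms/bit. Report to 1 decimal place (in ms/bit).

127.6 ms/bit

The slope on a log₂ axis is (660 − 566) / (3.3219 − 2.5850) = 127.550 ms/bit.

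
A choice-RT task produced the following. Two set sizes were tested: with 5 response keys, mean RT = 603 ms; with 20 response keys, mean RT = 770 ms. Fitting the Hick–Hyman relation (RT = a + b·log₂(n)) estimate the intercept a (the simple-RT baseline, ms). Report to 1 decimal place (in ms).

The slope on a log₂ axis is (770 − 603) / (4.3219 − 2.3219) = 83.500 ms/bit.
Intercept: a = 603 − 83.500·log₂(5) = 409.119 ms.

409.1 ms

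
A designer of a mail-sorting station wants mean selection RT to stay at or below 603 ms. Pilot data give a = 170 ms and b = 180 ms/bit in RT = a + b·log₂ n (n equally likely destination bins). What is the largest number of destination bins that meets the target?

5

Information budget: (603 − 170)/180 = 2.4056 bits, so n ≤ 2^2.4056 = 5.298 → at most 5.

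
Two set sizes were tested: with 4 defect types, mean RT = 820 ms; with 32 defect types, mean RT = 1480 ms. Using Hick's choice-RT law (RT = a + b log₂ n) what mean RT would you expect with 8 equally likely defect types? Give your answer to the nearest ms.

Solve the two-equation system in a and b:
  b = (1480 − 820) / (log₂ 32 − log₂ 4) = 660 / (5 − 2) = 220 ms/bit
  a = 820 − 220 × 2 = 380 ms
Then RT(8) = 380 + 220 × log₂ 8 = 380 + 220 × 3 ≈ 1040.000 ms.

1040 ms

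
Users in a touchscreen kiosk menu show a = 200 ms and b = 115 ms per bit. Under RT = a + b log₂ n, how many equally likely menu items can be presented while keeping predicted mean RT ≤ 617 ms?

12

Set 200 + 115·log₂ n ≤ 617 → log₂ n ≤ (617 − 200)/115 = 3.6261.
So n ≤ 2^3.6261 = 12.347; the largest integer n is 12.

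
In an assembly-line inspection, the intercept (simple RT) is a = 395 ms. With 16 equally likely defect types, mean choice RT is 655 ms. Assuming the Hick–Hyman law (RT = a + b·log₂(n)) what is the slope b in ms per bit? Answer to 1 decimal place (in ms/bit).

65.0 ms/bit

log₂(16) = 4 bits.
b = (RT − a)/log₂ n = (655 − 395) / 4 = 65.000 ms/bit.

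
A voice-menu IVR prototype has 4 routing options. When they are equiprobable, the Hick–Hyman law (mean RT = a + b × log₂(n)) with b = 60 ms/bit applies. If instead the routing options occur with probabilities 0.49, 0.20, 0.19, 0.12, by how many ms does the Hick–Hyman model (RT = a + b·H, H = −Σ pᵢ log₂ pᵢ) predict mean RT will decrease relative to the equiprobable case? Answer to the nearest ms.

Equiprobable entropy H₀ = log₂ 4 = 2.0000 bits.
Skewed entropy H = −Σ pᵢ log₂ pᵢ = 1.7910 bits.
ΔRT = b·(H₀ − H) = 60 × 0.2090 = 12.54 ms.

13 ms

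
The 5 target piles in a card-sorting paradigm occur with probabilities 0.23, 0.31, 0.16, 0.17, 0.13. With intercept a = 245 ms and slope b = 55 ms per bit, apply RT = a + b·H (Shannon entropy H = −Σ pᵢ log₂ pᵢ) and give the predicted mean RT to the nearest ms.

369 ms

H = 0.23·log₂(1/0.23) + 0.31·log₂(1/0.31) + 0.16·log₂(1/0.16) + 0.17·log₂(1/0.17) + 0.13·log₂(1/0.13) = 2.2517 bits.
RT = 245 + 55 × 2.2517 = 368.84 ms.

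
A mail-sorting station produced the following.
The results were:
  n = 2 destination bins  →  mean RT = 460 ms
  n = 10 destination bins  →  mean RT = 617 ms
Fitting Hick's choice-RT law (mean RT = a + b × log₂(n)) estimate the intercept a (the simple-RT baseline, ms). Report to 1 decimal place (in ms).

392.4 ms

b = (RT₂ − RT₁)/(log₂ n₂ − log₂ n₁) = (617 − 460)/(3.3219 − 1) = 67.616 ms/bit.
Intercept: a = 460 − 67.616·log₂(2) = 392.384 ms.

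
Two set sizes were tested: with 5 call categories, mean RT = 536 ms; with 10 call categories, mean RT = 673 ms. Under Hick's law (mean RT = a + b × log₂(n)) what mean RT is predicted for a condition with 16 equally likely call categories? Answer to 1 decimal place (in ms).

765.9 ms

With log₂ n on the abscissa the relation is linear; from the two conditions:
  b = (673 − 536) / (log₂ 10 − log₂ 5) = 137 / (3.3219 − 2.3219) = 137.000 ms/bit
  a = 536 − 137.000 × 2.3219 = 217.896 ms
Then RT(16) = 217.896 + 137.000 × log₂ 16 = 217.896 + 137.000 × 4 ≈ 765.896 ms.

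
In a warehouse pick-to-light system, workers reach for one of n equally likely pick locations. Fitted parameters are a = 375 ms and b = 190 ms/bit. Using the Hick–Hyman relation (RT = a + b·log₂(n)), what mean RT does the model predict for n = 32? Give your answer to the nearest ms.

log₂(32) = 5 bits, so RT = 375 + 190 × 5 ≈ 1325.000 ms.

1325 ms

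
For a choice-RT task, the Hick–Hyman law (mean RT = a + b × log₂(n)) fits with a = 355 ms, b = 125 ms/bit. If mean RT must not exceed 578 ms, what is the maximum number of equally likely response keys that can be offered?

Set 355 + 125·log₂ n ≤ 578 → log₂ n ≤ (578 − 355)/125 = 1.7840.
So n ≤ 2^1.7840 = 3.444; the largest integer n is 3.

3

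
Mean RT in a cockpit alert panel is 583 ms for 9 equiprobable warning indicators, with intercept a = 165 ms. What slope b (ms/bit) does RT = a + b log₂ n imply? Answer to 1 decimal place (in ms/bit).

131.9 ms/bit

9 alternatives carry log₂ 9 = 3.1699 bits; the choice cost is 583 − 165 = 418 ms, so b = 418/3.1699 = 131.864 ms/bit.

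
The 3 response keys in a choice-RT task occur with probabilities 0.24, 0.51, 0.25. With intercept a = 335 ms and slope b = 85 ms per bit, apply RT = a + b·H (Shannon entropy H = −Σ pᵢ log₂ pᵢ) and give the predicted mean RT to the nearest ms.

462 ms

Entropy contributions −pᵢ log₂ pᵢ: 0.4941, 0.4954, 0.5000; sum H = 1.4896 bits.
RT = a + bH = 335 + 85·1.4896 = 461.61 ms.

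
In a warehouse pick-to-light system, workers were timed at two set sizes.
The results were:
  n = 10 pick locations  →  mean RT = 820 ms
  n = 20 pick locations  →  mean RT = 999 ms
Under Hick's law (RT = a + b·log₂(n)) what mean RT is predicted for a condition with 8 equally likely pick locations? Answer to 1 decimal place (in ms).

762.4 ms

Solve the two-equation system in a and b:
  b = (999 − 820) / (log₂ 20 − log₂ 10) = 179 / (4.3219 − 3.3219) = 179.000 ms/bit
  a = 820 − 179.000 × 3.3219 = 225.375 ms
Then RT(8) = 225.375 + 179.000 × log₂ 8 = 225.375 + 179.000 × 3 ≈ 762.375 ms.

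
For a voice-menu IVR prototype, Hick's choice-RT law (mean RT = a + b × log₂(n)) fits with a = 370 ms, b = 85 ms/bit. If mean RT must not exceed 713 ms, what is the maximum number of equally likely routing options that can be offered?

16

Set 370 + 85·log₂ n ≤ 713 → log₂ n ≤ (713 − 370)/85 = 4.0353.
So n ≤ 2^4.0353 = 16.396; the largest integer n is 16.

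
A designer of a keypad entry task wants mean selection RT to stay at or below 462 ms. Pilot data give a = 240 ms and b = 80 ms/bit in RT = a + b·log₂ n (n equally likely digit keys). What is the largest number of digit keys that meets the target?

6

Information budget: (462 − 240)/80 = 2.7750 bits, so n ≤ 2^2.7750 = 6.845 → at most 6.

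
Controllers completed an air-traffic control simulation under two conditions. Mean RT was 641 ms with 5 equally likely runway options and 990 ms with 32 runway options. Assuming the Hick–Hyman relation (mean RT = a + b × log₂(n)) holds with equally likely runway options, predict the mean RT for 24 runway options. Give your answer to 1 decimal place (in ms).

935.9 ms

Fit slope and intercept:
  b = (990 − 641) / (log₂ 32 − log₂ 5) = 349 / (5 − 2.3219) = 130.318 ms/bit
  a = 641 − 130.318 × 2.3219 = 338.412 ms
Then RT(24) = 338.412 + 130.318 × log₂ 24 = 338.412 + 130.318 × 4.5850 ≈ 935.913 ms.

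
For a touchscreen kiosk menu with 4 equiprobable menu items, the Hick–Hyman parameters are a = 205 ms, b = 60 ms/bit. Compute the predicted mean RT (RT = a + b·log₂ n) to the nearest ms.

325 ms

log₂(4) = 2 bits, so RT = 205 + 60 × 2 ≈ 325.000 ms.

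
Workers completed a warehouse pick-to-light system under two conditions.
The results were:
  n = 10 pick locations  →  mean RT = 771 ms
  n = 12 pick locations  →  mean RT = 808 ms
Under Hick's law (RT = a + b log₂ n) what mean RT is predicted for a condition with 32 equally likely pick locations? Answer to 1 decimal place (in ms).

1007.0 ms

With log₂ n on the abscissa the relation is linear; from the two conditions:
  b = (808 − 771) / (log₂ 12 − log₂ 10) = 37 / (3.5850 − 3.3219) = 140.666 ms/bit
  a = 771 − 140.666 × 3.3219 = 303.718 ms
Then RT(32) = 303.718 + 140.666 × log₂ 32 = 303.718 + 140.666 × 5 ≈ 1007.048 ms.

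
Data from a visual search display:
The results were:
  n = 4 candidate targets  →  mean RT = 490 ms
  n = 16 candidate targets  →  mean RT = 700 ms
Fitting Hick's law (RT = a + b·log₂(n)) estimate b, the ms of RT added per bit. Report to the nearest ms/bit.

105 ms/bit

Slope: b = (700 − 490) / (log₂ 16 − log₂ 4) = 210/2.0000 = 105 ms/bit.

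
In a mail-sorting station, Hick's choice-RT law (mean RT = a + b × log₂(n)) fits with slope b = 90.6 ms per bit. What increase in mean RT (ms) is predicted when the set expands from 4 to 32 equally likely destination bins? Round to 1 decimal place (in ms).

271.8 ms

ΔRT = (a + b log₂ n₂) − (a + b log₂ n₁) = b·(log₂ n₂ − log₂ n₁).
log₂(32) − log₂(4) = log₂(32/4) = log₂(8) = 3.
ΔRT = 90.6 × 3.0000 = 271.800 ms.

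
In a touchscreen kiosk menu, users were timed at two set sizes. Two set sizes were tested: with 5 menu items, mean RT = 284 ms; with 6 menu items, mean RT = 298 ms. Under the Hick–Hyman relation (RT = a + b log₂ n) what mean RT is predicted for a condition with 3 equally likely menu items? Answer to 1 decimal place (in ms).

Fit slope and intercept:
  b = (298 − 284) / (log₂ 6 − log₂ 5) = 14 / (2.5850 − 2.3219) = 53.225 ms/bit
  a = 284 − 53.225 × 2.3219 = 160.415 ms
Then RT(3) = 160.415 + 53.225 × log₂ 3 = 160.415 + 53.225 × 1.5850 ≈ 244.775 ms.

244.8 ms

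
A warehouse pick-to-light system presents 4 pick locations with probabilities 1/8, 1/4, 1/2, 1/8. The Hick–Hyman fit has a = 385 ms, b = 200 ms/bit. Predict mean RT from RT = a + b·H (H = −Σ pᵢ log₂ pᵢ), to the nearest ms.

H = −Σ pᵢ log₂ pᵢ = 0.125·3 + 0.25·2 + 0.5·1 + 0.125·3 = 1.750 bits.
RT = 385 + 200 × 1.750 = 735.00 ms.

735 ms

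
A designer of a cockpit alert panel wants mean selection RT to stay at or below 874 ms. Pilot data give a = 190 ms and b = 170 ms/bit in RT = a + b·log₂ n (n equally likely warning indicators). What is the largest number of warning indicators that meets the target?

Set 190 + 170·log₂ n ≤ 874 → log₂ n ≤ (874 − 190)/170 = 4.0235.
So n ≤ 2^4.0235 = 16.263; the largest integer n is 16.

16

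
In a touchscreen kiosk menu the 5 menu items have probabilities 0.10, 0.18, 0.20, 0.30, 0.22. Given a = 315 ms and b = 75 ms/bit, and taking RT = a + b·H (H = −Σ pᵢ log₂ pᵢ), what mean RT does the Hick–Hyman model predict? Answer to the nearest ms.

H = 0.10·log₂(1/0.10) + 0.18·log₂(1/0.18) + 0.20·log₂(1/0.20) + 0.30·log₂(1/0.30) + 0.22·log₂(1/0.22) = 2.2435 bits.
RT = 315 + 75 × 2.2435 = 483.27 ms.

483 ms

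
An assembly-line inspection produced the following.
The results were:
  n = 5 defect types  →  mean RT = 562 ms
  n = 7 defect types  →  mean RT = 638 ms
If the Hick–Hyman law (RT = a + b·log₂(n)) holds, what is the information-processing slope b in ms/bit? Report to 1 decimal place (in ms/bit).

156.6 ms/bit

Slope: b = (638 − 562) / (log₂ 7 − log₂ 5) = 76/0.4854 = 156.563 ms/bit.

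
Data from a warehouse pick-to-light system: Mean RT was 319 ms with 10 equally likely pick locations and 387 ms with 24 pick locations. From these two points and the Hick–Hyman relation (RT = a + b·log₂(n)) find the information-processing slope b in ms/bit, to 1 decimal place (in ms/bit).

The slope on a log₂ axis is (387 − 319) / (4.5850 − 3.3219) = 53.839 ms/bit.

53.8 ms/bit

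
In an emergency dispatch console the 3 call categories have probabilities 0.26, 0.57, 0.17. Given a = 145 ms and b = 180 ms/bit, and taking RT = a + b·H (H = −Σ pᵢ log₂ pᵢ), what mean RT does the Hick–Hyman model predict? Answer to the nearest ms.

397 ms

H = 0.26·log₂(1/0.26) + 0.57·log₂(1/0.57) + 0.17·log₂(1/0.17) = 1.4021 bits.
RT = 145 + 180 × 1.4021 = 397.38 ms.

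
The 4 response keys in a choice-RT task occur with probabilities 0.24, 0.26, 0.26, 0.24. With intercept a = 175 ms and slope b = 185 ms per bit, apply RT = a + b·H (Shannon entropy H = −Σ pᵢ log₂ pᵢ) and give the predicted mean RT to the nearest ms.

545 ms

H = 0.24·log₂(1/0.24) + 0.26·log₂(1/0.26) + 0.26·log₂(1/0.26) + 0.24·log₂(1/0.24) = 1.9988 bits.
RT = 175 + 185 × 1.9988 = 544.79 ms.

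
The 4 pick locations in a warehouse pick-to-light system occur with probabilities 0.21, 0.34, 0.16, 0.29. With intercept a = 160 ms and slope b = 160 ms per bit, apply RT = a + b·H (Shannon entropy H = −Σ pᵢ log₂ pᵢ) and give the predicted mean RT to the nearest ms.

H = 0.21·log₂(1/0.21) + 0.34·log₂(1/0.34) + 0.16·log₂(1/0.16) + 0.29·log₂(1/0.29) = 1.9429 bits.
RT = 160 + 160 × 1.9429 = 470.87 ms.

471 ms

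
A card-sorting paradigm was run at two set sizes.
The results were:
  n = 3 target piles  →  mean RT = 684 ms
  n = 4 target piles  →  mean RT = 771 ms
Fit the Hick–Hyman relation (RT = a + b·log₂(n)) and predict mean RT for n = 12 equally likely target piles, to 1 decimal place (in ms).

1103.2 ms

RT is linear in log₂ n, so two points fix the line:
  b = (771 − 684) / (log₂ 4 − log₂ 3) = 87 / (2 − 1.5850) = 209.620 ms/bit
  a = 684 − 209.620 × 1.5850 = 351.761 ms
Then RT(12) = 351.761 + 209.620 × log₂ 12 = 351.761 + 209.620 × 3.5850 ≈ 1103.239 ms.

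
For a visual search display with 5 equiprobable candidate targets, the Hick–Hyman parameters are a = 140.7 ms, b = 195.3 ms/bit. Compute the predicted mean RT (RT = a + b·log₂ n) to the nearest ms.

594 ms

log₂(5) = 2.3219 bits, so RT = 140.7 + 195.3 × 2.3219 ≈ 594.173 ms.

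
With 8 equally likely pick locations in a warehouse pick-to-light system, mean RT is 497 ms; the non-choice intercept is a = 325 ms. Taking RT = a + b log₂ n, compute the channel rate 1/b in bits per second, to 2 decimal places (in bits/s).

b = (497 − 325)/log₂ 8 = 172/3 = 57.333 ms per bit = 0.05733 s/bit; the reciprocal is 17.442 bits/s.

17.44 bits/s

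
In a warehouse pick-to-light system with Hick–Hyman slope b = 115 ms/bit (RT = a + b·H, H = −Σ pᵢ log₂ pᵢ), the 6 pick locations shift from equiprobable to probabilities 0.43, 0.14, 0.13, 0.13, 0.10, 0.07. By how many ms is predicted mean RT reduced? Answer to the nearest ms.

34 ms

The RT saving is b·ΔH. Equiprobable H₀ = log₂(6) = 2.5850 bits; with the given probabilities H = 2.2867 bits.
b·(H₀ − H) = 115 × (2.5850 − 2.2867) = 34.30 ms.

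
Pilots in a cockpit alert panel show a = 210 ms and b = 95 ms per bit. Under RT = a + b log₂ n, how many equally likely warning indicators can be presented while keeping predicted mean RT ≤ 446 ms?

5

Information budget: (446 − 210)/95 = 2.4842 bits, so n ≤ 2^2.4842 = 5.595 → at most 5.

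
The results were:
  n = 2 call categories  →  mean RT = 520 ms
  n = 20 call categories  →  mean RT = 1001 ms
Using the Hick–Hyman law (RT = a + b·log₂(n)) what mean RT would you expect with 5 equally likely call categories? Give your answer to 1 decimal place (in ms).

Solve the two-equation system in a and b:
  b = (1001 − 520) / (log₂ 20 − log₂ 2) = 481 / (4.3219 − 1) = 144.795 ms/bit
  a = 520 − 144.795 × 1 = 375.205 ms
Then RT(5) = 375.205 + 144.795 × log₂ 5 = 375.205 + 144.795 × 2.3219 ≈ 711.409 ms.

711.4 ms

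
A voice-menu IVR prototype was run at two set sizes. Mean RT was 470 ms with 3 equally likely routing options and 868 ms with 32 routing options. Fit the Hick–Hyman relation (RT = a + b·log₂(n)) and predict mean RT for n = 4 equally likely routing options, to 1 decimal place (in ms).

Fit slope and intercept:
  b = (868 − 470) / (log₂ 32 − log₂ 3) = 398 / (5 − 1.5850) = 116.543 ms/bit
  a = 470 − 116.543 × 1.5850 = 285.283 ms
Then RT(4) = 285.283 + 116.543 × log₂ 4 = 285.283 + 116.543 × 2 ≈ 518.370 ms.

518.4 ms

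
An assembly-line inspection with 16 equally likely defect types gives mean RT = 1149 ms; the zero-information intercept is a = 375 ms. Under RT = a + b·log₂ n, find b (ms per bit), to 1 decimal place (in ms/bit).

16 alternatives carry log₂ 16 = 4 bits; the choice cost is 1149 − 375 = 774 ms, so b = 774/4 = 193.500 ms/bit.

193.5 ms/bit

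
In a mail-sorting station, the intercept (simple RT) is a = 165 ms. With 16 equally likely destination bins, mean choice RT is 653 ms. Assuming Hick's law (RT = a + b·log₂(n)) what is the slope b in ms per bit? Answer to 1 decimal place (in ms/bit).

122.0 ms/bit

b = (653 − 165) / log₂(16) = 488 / 4 = 122.000 ms/bit.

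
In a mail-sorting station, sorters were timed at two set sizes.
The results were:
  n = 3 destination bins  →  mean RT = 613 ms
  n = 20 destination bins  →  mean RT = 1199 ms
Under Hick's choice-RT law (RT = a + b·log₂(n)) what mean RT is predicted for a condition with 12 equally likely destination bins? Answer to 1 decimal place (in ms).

With log₂ n on the abscissa the relation is linear; from the two conditions:
  b = (1199 − 613) / (log₂ 20 − log₂ 3) = 586 / (4.3219 − 1.5850) = 214.106 ms/bit
  a = 613 − 214.106 × 1.5850 = 273.650 ms
Then RT(12) = 273.650 + 214.106 × log₂ 12 = 273.650 + 214.106 × 3.5850 ≈ 1041.211 ms.

1041.2 ms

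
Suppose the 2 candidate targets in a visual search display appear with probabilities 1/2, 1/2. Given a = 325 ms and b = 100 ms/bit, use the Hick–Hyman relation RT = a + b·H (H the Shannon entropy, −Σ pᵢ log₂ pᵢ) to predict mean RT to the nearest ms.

H = −Σ pᵢ log₂ pᵢ = 0.5·1 + 0.5·1 = 1.000 bits.
RT = 325 + 100 × 1.000 = 425.00 ms.

425 ms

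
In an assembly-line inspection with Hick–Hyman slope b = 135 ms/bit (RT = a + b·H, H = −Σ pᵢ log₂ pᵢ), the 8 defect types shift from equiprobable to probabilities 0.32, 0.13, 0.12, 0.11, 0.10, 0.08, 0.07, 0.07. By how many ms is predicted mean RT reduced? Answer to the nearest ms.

The RT saving is b·ΔH. Equiprobable H₀ = log₂(8) = 3.0000 bits; with the given probabilities H = 2.7868 bits.
b·(H₀ − H) = 135 × (3.0000 − 2.7868) = 28.78 ms.

29 ms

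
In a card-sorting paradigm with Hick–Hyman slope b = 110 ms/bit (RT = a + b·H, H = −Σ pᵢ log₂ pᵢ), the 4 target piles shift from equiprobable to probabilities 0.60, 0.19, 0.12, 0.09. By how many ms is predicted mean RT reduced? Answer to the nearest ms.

Equiprobable entropy H₀ = log₂ 4 = 2.0000 bits.
Skewed entropy H = −Σ pᵢ log₂ pᵢ = 1.5771 bits.
ΔRT = b·(H₀ − H) = 110 × 0.4229 = 46.52 ms.

47 ms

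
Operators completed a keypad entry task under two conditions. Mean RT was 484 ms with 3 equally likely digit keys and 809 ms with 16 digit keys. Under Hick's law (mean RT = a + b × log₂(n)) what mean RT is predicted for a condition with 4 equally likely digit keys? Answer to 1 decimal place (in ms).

Fit slope and intercept:
  b = (809 − 484) / (log₂ 16 − log₂ 3) = 325 / (4 − 1.5850) = 134.573 ms/bit
  a = 484 − 134.573 × 1.5850 = 270.706 ms
Then RT(4) = 270.706 + 134.573 × log₂ 4 = 270.706 + 134.573 × 2 ≈ 539.853 ms.

539.9 ms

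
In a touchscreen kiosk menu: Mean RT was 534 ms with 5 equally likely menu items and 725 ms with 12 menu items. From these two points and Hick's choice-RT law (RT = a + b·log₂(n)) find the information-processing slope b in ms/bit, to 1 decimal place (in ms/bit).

151.2 ms/bit

Slope: b = (725 − 534) / (log₂ 12 − log₂ 5) = 191/1.2630 = 151.223 ms/bit.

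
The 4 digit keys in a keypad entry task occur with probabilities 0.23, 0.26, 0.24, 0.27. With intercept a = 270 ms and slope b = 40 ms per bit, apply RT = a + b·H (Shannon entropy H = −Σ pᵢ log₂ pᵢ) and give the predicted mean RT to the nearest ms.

350 ms

H = 0.23·log₂(1/0.23) + 0.26·log₂(1/0.26) + 0.24·log₂(1/0.24) + 0.27·log₂(1/0.27) = 1.9971 bits.
RT = 270 + 40 × 1.9971 = 349.88 ms.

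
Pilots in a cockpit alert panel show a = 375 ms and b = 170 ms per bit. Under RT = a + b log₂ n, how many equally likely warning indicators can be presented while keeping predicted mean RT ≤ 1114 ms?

170·log₂ n ≤ 1114 − 375 = 739, giving log₂ n ≤ 4.3471 and n ≤ 20.351. The largest whole number is 20.

20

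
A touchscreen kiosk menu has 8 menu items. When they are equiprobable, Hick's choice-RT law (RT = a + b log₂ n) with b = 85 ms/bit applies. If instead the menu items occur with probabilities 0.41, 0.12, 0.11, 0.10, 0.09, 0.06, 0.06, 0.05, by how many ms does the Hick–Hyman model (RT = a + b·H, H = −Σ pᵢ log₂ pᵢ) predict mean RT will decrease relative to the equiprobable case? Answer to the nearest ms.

35 ms

The RT saving is b·ΔH. Equiprobable H₀ = log₂(8) = 3.0000 bits; with the given probabilities H = 2.5927 bits.
b·(H₀ − H) = 85 × (3.0000 − 2.5927) = 34.62 ms.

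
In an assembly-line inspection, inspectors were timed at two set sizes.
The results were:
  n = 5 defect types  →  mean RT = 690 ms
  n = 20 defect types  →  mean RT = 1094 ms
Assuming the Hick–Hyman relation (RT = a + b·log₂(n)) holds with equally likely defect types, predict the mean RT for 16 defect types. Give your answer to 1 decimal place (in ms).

RT is linear in log₂ n, so two points fix the line:
  b = (1094 − 690) / (log₂ 20 − log₂ 5) = 404 / (4.3219 − 2.3219) = 202.000 ms/bit
  a = 690 − 202.000 × 2.3219 = 220.971 ms
Then RT(16) = 220.971 + 202.000 × log₂ 16 = 220.971 + 202.000 × 4 ≈ 1028.971 ms.

1029.0 ms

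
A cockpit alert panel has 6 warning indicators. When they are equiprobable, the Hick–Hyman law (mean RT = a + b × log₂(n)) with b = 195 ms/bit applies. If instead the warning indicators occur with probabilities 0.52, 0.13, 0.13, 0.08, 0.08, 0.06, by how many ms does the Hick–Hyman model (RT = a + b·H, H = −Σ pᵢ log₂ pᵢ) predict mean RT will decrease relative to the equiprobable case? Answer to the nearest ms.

Equiprobable entropy H₀ = log₂ 6 = 2.5850 bits.
Skewed entropy H = −Σ pᵢ log₂ pᵢ = 2.0824 bits.
ΔRT = b·(H₀ − H) = 195 × 0.5025 = 98.00 ms.

98 ms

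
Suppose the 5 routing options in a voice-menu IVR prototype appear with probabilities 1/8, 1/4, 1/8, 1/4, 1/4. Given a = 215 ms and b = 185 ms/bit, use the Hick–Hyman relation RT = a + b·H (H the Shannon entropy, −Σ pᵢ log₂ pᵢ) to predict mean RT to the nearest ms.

631 ms

H = −Σ pᵢ log₂ pᵢ = 0.125·3 + 0.25·2 + 0.125·3 + 0.25·2 + 0.25·2 = 2.250 bits.
RT = 215 + 185 × 2.250 = 631.25 ms.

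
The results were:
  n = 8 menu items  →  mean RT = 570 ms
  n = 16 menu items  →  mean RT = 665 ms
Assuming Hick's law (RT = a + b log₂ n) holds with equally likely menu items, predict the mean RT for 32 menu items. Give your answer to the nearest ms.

760 ms

RT is linear in log₂ n, so two points fix the line:
  b = (665 − 570) / (log₂ 16 − log₂ 8) = 95 / (4 − 3) = 95 ms/bit
  a = 570 − 95 × 3 = 285 ms
Then RT(32) = 285 + 95 × log₂ 32 = 285 + 95 × 5 ≈ 760.000 ms.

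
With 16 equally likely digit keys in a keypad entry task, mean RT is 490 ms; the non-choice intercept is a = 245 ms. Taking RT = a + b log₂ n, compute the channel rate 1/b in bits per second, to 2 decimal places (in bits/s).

Choice component = 490 − 245 = 245 ms over log₂(16) = 4 bits.
b = 245 / 4 = 61.250 ms/bit, so 1/b = 16.327 bits/s.

16.33 bits/s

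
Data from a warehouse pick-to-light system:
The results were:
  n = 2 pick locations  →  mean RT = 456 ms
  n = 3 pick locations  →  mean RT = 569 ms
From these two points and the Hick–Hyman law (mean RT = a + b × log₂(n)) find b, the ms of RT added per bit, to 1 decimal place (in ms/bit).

193.2 ms/bit

The slope on a log₂ axis is (569 − 456) / (1.5850 − 1) = 193.175 ms/bit.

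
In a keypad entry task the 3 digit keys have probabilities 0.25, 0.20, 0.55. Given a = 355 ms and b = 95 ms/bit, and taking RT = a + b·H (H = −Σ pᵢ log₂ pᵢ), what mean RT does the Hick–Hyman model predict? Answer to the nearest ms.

492 ms

H = 0.25·log₂(1/0.25) + 0.20·log₂(1/0.20) + 0.55·log₂(1/0.55) = 1.4388 bits.
RT = 355 + 95 × 1.4388 = 491.68 ms.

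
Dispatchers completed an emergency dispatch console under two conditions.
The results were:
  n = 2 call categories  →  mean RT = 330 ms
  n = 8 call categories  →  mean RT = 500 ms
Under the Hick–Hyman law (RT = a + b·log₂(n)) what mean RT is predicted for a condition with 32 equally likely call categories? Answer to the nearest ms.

With log₂ n on the abscissa the relation is linear; from the two conditions:
  b = (500 − 330) / (log₂ 8 − log₂ 2) = 170 / (3 − 1) = 85 ms/bit
  a = 330 − 85 × 1 = 245 ms
Then RT(32) = 245 + 85 × log₂ 32 = 245 + 85 × 5 ≈ 670.000 ms.

670 ms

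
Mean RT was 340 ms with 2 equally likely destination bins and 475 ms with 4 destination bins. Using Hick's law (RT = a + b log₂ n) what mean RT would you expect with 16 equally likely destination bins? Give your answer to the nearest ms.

745 ms

Fit slope and intercept:
  b = (475 − 340) / (log₂ 4 − log₂ 2) = 135 / (2 − 1) = 135 ms/bit
  a = 340 − 135 × 1 = 205 ms
Then RT(16) = 205 + 135 × log₂ 16 = 205 + 135 × 4 ≈ 745.000 ms.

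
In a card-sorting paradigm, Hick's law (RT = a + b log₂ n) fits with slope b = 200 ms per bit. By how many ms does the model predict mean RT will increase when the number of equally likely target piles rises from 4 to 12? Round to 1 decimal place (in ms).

317.0 ms

Only the slope matters, since a is common to both: ΔRT = b·log₂(n₂/n₁).
log₂(12) − log₂(4) = 3.5850 − 2 = 1.5850.
ΔRT = 200 × 1.5850 = 316.993 ms.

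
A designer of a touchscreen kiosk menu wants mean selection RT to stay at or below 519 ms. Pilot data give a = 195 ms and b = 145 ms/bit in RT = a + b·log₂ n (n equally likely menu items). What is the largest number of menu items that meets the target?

4

Set 195 + 145·log₂ n ≤ 519 → log₂ n ≤ (519 − 195)/145 = 2.2345.
So n ≤ 2^2.2345 = 4.706; the largest integer n is 4.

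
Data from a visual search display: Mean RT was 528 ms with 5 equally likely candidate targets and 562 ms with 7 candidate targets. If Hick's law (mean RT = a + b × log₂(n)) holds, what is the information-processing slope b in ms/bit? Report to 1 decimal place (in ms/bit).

70.0 ms/bit

b = (RT₂ − RT₁)/(log₂ n₂ − log₂ n₁) = (562 − 528)/(2.8074 − 2.3219) = 70.041 ms/bit.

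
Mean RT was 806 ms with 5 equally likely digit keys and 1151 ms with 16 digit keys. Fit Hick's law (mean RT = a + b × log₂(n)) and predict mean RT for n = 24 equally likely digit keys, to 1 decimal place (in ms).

Fit slope and intercept:
  b = (1151 − 806) / (log₂ 16 − log₂ 5) = 345 / (4 − 2.3219) = 205.593 ms/bit
  a = 806 − 205.593 × 2.3219 = 328.628 ms
Then RT(24) = 328.628 + 205.593 × log₂ 24 = 328.628 + 205.593 × 4.5850 ≈ 1271.264 ms.

1271.3 ms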